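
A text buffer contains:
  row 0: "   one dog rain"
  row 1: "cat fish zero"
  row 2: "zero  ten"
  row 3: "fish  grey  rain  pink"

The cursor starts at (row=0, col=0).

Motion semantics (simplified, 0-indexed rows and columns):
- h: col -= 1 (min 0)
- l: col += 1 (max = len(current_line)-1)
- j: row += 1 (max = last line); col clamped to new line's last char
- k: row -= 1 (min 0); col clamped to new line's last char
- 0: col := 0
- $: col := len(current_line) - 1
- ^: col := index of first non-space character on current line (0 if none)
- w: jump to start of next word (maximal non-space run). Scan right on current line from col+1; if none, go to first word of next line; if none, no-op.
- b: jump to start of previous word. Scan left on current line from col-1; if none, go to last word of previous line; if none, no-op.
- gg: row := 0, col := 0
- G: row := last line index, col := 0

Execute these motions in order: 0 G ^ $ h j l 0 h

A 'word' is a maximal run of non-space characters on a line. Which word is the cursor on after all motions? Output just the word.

Answer: fish

Derivation:
After 1 (0): row=0 col=0 char='_'
After 2 (G): row=3 col=0 char='f'
After 3 (^): row=3 col=0 char='f'
After 4 ($): row=3 col=21 char='k'
After 5 (h): row=3 col=20 char='n'
After 6 (j): row=3 col=20 char='n'
After 7 (l): row=3 col=21 char='k'
After 8 (0): row=3 col=0 char='f'
After 9 (h): row=3 col=0 char='f'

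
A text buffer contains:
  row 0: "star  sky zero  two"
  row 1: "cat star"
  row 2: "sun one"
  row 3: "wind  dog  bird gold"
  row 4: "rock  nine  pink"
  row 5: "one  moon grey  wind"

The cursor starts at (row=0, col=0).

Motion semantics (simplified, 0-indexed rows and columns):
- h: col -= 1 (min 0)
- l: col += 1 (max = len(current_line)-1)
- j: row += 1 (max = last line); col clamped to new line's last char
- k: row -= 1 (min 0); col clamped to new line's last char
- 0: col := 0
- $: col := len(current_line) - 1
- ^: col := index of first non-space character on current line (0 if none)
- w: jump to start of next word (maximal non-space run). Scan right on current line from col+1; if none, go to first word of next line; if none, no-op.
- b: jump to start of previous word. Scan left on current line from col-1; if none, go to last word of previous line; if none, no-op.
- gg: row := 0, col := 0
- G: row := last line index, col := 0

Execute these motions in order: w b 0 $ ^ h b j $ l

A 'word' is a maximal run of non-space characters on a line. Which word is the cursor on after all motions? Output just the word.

Answer: star

Derivation:
After 1 (w): row=0 col=6 char='s'
After 2 (b): row=0 col=0 char='s'
After 3 (0): row=0 col=0 char='s'
After 4 ($): row=0 col=18 char='o'
After 5 (^): row=0 col=0 char='s'
After 6 (h): row=0 col=0 char='s'
After 7 (b): row=0 col=0 char='s'
After 8 (j): row=1 col=0 char='c'
After 9 ($): row=1 col=7 char='r'
After 10 (l): row=1 col=7 char='r'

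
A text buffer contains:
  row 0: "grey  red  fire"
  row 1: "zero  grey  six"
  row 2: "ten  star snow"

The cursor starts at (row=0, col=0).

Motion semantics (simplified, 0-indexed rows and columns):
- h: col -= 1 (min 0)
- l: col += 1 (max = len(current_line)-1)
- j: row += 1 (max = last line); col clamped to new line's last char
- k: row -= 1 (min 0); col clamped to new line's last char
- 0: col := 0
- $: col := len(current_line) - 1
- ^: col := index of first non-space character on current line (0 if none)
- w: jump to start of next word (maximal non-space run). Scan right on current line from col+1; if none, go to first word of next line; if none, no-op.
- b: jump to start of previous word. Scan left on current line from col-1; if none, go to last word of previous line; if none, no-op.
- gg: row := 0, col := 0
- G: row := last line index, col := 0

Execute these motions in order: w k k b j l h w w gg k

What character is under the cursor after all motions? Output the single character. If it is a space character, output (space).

Answer: g

Derivation:
After 1 (w): row=0 col=6 char='r'
After 2 (k): row=0 col=6 char='r'
After 3 (k): row=0 col=6 char='r'
After 4 (b): row=0 col=0 char='g'
After 5 (j): row=1 col=0 char='z'
After 6 (l): row=1 col=1 char='e'
After 7 (h): row=1 col=0 char='z'
After 8 (w): row=1 col=6 char='g'
After 9 (w): row=1 col=12 char='s'
After 10 (gg): row=0 col=0 char='g'
After 11 (k): row=0 col=0 char='g'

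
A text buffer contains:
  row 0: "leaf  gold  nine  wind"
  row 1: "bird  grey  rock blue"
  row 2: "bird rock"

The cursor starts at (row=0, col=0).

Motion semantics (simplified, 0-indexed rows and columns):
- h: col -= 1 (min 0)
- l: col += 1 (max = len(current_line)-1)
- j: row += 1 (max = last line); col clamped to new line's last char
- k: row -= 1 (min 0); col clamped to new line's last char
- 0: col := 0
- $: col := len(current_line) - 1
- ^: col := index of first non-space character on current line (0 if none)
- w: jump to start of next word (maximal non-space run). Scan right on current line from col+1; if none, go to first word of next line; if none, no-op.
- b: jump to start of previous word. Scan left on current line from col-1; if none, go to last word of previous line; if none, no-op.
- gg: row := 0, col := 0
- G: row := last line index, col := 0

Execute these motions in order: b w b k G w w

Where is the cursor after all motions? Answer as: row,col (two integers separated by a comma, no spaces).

After 1 (b): row=0 col=0 char='l'
After 2 (w): row=0 col=6 char='g'
After 3 (b): row=0 col=0 char='l'
After 4 (k): row=0 col=0 char='l'
After 5 (G): row=2 col=0 char='b'
After 6 (w): row=2 col=5 char='r'
After 7 (w): row=2 col=5 char='r'

Answer: 2,5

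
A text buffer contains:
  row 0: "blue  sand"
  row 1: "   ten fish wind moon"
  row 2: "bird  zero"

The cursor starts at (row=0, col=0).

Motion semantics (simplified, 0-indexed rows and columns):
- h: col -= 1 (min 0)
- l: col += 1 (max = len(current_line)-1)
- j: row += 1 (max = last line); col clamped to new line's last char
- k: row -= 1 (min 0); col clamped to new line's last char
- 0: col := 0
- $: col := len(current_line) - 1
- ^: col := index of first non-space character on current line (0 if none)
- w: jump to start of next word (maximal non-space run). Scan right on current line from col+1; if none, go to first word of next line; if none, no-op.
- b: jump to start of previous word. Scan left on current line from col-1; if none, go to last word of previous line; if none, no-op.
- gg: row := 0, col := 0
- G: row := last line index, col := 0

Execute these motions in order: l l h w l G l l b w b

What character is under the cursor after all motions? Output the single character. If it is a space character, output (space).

Answer: b

Derivation:
After 1 (l): row=0 col=1 char='l'
After 2 (l): row=0 col=2 char='u'
After 3 (h): row=0 col=1 char='l'
After 4 (w): row=0 col=6 char='s'
After 5 (l): row=0 col=7 char='a'
After 6 (G): row=2 col=0 char='b'
After 7 (l): row=2 col=1 char='i'
After 8 (l): row=2 col=2 char='r'
After 9 (b): row=2 col=0 char='b'
After 10 (w): row=2 col=6 char='z'
After 11 (b): row=2 col=0 char='b'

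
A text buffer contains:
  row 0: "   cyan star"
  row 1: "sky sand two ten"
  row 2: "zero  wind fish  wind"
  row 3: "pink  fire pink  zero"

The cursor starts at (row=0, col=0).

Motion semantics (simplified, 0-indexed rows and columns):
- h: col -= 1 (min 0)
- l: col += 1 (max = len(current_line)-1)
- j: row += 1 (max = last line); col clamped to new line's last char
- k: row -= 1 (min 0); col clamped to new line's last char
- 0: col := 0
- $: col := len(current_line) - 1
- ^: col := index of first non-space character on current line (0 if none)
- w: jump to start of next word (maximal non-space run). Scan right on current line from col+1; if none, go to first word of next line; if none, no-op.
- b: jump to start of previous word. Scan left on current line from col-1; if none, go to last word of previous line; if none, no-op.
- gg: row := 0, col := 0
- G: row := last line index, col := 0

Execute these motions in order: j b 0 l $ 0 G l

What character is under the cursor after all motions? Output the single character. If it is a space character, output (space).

Answer: i

Derivation:
After 1 (j): row=1 col=0 char='s'
After 2 (b): row=0 col=8 char='s'
After 3 (0): row=0 col=0 char='_'
After 4 (l): row=0 col=1 char='_'
After 5 ($): row=0 col=11 char='r'
After 6 (0): row=0 col=0 char='_'
After 7 (G): row=3 col=0 char='p'
After 8 (l): row=3 col=1 char='i'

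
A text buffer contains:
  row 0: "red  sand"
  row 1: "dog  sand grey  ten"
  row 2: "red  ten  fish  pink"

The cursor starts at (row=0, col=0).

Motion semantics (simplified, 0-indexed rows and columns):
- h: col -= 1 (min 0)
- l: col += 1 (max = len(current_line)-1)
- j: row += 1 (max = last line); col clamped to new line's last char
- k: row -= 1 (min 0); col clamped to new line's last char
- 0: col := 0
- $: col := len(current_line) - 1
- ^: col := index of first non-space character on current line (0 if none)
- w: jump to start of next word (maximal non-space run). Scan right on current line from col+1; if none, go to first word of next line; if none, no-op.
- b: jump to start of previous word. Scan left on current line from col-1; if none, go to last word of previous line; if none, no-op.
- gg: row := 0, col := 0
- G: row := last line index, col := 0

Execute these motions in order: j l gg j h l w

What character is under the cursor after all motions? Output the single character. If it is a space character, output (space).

Answer: s

Derivation:
After 1 (j): row=1 col=0 char='d'
After 2 (l): row=1 col=1 char='o'
After 3 (gg): row=0 col=0 char='r'
After 4 (j): row=1 col=0 char='d'
After 5 (h): row=1 col=0 char='d'
After 6 (l): row=1 col=1 char='o'
After 7 (w): row=1 col=5 char='s'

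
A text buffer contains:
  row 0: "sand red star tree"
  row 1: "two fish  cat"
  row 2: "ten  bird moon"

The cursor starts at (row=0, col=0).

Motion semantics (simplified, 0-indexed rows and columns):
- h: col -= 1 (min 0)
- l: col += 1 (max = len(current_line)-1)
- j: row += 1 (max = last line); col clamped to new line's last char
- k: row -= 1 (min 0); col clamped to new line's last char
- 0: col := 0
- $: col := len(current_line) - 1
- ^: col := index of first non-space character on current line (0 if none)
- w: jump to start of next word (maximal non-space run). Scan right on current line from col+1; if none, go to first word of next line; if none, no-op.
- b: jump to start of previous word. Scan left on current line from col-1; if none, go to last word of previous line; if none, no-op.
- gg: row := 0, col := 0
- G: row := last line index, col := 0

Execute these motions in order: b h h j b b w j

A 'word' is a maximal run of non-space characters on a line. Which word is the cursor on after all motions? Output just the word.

After 1 (b): row=0 col=0 char='s'
After 2 (h): row=0 col=0 char='s'
After 3 (h): row=0 col=0 char='s'
After 4 (j): row=1 col=0 char='t'
After 5 (b): row=0 col=14 char='t'
After 6 (b): row=0 col=9 char='s'
After 7 (w): row=0 col=14 char='t'
After 8 (j): row=1 col=12 char='t'

Answer: cat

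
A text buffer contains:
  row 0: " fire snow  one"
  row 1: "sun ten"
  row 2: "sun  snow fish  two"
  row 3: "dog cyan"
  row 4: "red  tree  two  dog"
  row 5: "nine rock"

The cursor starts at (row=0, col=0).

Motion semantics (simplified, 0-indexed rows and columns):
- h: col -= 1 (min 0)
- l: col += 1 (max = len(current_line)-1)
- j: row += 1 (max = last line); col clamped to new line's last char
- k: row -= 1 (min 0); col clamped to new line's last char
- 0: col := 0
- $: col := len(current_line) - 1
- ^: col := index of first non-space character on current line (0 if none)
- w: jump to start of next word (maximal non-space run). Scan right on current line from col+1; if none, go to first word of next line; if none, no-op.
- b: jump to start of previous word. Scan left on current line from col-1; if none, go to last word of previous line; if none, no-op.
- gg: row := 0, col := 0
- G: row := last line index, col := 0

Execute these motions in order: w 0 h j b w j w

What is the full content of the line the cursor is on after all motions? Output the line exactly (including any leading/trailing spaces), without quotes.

Answer: sun  snow fish  two

Derivation:
After 1 (w): row=0 col=1 char='f'
After 2 (0): row=0 col=0 char='_'
After 3 (h): row=0 col=0 char='_'
After 4 (j): row=1 col=0 char='s'
After 5 (b): row=0 col=12 char='o'
After 6 (w): row=1 col=0 char='s'
After 7 (j): row=2 col=0 char='s'
After 8 (w): row=2 col=5 char='s'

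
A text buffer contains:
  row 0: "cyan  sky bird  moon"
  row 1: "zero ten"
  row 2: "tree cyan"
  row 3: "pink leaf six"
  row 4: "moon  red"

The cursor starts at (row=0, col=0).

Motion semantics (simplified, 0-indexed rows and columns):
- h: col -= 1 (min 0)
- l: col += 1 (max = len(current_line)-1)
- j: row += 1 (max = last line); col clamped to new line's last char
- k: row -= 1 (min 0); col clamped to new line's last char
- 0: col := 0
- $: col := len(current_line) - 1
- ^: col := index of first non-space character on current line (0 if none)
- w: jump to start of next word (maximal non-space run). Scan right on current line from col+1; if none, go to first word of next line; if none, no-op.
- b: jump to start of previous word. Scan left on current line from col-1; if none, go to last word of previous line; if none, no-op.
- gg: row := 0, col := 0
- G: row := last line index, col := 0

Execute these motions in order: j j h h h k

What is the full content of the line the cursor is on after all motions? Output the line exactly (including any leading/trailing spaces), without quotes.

After 1 (j): row=1 col=0 char='z'
After 2 (j): row=2 col=0 char='t'
After 3 (h): row=2 col=0 char='t'
After 4 (h): row=2 col=0 char='t'
After 5 (h): row=2 col=0 char='t'
After 6 (k): row=1 col=0 char='z'

Answer: zero ten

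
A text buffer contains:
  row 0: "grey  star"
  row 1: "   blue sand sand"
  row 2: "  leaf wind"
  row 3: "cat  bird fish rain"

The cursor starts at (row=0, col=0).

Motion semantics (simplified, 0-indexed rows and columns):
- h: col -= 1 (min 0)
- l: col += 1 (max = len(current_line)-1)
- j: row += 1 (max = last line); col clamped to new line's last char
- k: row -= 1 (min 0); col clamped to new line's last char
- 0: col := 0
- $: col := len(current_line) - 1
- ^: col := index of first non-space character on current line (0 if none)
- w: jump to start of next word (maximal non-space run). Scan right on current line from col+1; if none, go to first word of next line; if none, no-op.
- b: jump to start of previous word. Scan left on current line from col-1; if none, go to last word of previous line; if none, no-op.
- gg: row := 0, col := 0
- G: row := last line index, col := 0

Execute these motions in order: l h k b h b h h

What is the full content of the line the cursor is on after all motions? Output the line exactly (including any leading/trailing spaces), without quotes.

Answer: grey  star

Derivation:
After 1 (l): row=0 col=1 char='r'
After 2 (h): row=0 col=0 char='g'
After 3 (k): row=0 col=0 char='g'
After 4 (b): row=0 col=0 char='g'
After 5 (h): row=0 col=0 char='g'
After 6 (b): row=0 col=0 char='g'
After 7 (h): row=0 col=0 char='g'
After 8 (h): row=0 col=0 char='g'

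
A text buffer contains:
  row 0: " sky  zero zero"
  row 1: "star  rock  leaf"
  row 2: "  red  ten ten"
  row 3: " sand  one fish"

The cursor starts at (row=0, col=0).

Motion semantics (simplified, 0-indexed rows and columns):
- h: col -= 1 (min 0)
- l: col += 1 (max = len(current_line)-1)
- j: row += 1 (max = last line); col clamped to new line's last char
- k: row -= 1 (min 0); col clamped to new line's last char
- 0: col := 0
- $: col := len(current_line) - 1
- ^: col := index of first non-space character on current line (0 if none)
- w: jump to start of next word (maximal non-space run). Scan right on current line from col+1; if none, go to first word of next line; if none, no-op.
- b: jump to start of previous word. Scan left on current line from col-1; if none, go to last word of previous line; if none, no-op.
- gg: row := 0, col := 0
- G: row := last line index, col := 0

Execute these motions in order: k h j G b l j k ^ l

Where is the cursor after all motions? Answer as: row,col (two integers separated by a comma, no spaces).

After 1 (k): row=0 col=0 char='_'
After 2 (h): row=0 col=0 char='_'
After 3 (j): row=1 col=0 char='s'
After 4 (G): row=3 col=0 char='_'
After 5 (b): row=2 col=11 char='t'
After 6 (l): row=2 col=12 char='e'
After 7 (j): row=3 col=12 char='i'
After 8 (k): row=2 col=12 char='e'
After 9 (^): row=2 col=2 char='r'
After 10 (l): row=2 col=3 char='e'

Answer: 2,3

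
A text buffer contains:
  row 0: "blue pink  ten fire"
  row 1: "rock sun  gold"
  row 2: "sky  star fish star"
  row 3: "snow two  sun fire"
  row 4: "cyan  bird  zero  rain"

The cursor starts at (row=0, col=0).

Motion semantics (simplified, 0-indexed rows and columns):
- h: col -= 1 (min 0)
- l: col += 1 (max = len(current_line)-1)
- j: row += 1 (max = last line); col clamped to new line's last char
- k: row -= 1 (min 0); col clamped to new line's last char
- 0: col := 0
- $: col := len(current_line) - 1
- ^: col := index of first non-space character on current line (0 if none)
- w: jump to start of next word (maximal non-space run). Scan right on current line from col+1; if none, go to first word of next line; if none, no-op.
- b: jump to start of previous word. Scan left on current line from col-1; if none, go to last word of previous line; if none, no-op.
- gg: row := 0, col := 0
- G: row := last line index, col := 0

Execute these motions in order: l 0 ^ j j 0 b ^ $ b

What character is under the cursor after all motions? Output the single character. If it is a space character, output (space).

After 1 (l): row=0 col=1 char='l'
After 2 (0): row=0 col=0 char='b'
After 3 (^): row=0 col=0 char='b'
After 4 (j): row=1 col=0 char='r'
After 5 (j): row=2 col=0 char='s'
After 6 (0): row=2 col=0 char='s'
After 7 (b): row=1 col=10 char='g'
After 8 (^): row=1 col=0 char='r'
After 9 ($): row=1 col=13 char='d'
After 10 (b): row=1 col=10 char='g'

Answer: g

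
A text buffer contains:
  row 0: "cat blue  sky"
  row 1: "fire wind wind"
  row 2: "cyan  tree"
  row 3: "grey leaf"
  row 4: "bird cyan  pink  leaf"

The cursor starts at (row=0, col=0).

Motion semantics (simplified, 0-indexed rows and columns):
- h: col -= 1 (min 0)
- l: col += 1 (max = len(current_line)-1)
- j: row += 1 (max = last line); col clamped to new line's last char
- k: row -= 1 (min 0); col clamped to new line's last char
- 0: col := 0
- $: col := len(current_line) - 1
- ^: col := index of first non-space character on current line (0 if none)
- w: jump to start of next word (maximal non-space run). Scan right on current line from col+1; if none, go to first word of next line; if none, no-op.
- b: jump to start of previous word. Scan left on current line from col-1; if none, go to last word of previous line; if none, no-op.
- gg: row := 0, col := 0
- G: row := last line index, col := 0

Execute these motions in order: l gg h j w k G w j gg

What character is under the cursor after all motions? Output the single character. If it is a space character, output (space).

After 1 (l): row=0 col=1 char='a'
After 2 (gg): row=0 col=0 char='c'
After 3 (h): row=0 col=0 char='c'
After 4 (j): row=1 col=0 char='f'
After 5 (w): row=1 col=5 char='w'
After 6 (k): row=0 col=5 char='l'
After 7 (G): row=4 col=0 char='b'
After 8 (w): row=4 col=5 char='c'
After 9 (j): row=4 col=5 char='c'
After 10 (gg): row=0 col=0 char='c'

Answer: c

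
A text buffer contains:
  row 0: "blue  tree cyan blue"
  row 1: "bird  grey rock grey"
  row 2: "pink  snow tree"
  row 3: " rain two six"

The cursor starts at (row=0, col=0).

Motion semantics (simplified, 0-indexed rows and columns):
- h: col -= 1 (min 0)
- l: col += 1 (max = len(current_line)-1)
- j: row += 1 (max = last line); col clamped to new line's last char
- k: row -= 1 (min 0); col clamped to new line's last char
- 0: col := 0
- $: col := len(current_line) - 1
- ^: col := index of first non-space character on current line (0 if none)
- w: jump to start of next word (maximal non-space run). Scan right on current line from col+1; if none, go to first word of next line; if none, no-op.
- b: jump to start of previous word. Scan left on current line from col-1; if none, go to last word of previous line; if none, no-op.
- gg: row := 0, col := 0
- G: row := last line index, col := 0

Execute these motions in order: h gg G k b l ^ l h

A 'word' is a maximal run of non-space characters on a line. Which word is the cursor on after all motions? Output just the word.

Answer: bird

Derivation:
After 1 (h): row=0 col=0 char='b'
After 2 (gg): row=0 col=0 char='b'
After 3 (G): row=3 col=0 char='_'
After 4 (k): row=2 col=0 char='p'
After 5 (b): row=1 col=16 char='g'
After 6 (l): row=1 col=17 char='r'
After 7 (^): row=1 col=0 char='b'
After 8 (l): row=1 col=1 char='i'
After 9 (h): row=1 col=0 char='b'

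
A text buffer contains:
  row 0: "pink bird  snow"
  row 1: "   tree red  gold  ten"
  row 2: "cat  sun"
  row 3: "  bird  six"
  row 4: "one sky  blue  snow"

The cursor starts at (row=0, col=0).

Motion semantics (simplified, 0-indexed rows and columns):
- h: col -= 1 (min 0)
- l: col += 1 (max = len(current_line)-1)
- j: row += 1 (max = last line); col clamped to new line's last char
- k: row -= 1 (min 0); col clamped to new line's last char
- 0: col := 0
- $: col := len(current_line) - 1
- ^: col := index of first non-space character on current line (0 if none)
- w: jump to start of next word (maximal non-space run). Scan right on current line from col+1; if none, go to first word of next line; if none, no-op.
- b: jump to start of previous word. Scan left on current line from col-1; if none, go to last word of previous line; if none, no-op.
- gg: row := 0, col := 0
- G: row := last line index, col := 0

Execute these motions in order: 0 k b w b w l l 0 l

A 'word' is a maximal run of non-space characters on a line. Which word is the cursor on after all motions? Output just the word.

After 1 (0): row=0 col=0 char='p'
After 2 (k): row=0 col=0 char='p'
After 3 (b): row=0 col=0 char='p'
After 4 (w): row=0 col=5 char='b'
After 5 (b): row=0 col=0 char='p'
After 6 (w): row=0 col=5 char='b'
After 7 (l): row=0 col=6 char='i'
After 8 (l): row=0 col=7 char='r'
After 9 (0): row=0 col=0 char='p'
After 10 (l): row=0 col=1 char='i'

Answer: pink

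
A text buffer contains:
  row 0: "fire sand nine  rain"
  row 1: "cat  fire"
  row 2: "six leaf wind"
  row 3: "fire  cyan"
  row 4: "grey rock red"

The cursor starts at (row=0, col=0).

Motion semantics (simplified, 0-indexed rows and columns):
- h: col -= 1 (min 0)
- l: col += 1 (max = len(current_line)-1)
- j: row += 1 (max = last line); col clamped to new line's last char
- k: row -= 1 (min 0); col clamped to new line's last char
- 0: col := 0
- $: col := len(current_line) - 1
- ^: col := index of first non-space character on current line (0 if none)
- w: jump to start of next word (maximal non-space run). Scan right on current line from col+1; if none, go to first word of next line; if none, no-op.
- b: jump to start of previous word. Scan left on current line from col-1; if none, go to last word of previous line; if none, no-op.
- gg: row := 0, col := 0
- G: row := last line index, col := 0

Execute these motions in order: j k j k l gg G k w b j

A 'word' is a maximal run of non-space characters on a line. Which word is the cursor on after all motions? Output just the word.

After 1 (j): row=1 col=0 char='c'
After 2 (k): row=0 col=0 char='f'
After 3 (j): row=1 col=0 char='c'
After 4 (k): row=0 col=0 char='f'
After 5 (l): row=0 col=1 char='i'
After 6 (gg): row=0 col=0 char='f'
After 7 (G): row=4 col=0 char='g'
After 8 (k): row=3 col=0 char='f'
After 9 (w): row=3 col=6 char='c'
After 10 (b): row=3 col=0 char='f'
After 11 (j): row=4 col=0 char='g'

Answer: grey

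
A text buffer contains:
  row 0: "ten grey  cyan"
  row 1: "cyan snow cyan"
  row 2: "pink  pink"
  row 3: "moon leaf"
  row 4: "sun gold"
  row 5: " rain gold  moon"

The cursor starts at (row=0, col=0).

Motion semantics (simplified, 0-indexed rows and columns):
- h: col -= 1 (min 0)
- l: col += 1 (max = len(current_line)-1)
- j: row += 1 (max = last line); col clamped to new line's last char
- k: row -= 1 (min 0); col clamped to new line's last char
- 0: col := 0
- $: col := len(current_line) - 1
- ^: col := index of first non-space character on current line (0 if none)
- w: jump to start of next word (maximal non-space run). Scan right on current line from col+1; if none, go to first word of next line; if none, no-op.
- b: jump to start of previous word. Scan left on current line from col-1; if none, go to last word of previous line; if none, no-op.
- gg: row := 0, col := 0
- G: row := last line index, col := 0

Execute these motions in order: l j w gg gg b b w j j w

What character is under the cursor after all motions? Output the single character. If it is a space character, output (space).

Answer: p

Derivation:
After 1 (l): row=0 col=1 char='e'
After 2 (j): row=1 col=1 char='y'
After 3 (w): row=1 col=5 char='s'
After 4 (gg): row=0 col=0 char='t'
After 5 (gg): row=0 col=0 char='t'
After 6 (b): row=0 col=0 char='t'
After 7 (b): row=0 col=0 char='t'
After 8 (w): row=0 col=4 char='g'
After 9 (j): row=1 col=4 char='_'
After 10 (j): row=2 col=4 char='_'
After 11 (w): row=2 col=6 char='p'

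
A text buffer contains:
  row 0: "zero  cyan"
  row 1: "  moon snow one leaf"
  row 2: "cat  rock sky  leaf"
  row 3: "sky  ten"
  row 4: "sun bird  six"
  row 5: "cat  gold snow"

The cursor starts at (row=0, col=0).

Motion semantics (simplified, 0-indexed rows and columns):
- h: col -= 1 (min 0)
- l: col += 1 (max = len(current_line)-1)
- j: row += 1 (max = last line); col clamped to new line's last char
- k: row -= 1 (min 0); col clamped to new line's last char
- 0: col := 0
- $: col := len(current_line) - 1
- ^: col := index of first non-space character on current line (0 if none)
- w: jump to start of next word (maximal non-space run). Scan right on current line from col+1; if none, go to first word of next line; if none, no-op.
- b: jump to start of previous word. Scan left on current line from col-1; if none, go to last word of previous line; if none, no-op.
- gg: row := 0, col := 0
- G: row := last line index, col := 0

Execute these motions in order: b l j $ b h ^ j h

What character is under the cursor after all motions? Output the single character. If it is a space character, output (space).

Answer: a

Derivation:
After 1 (b): row=0 col=0 char='z'
After 2 (l): row=0 col=1 char='e'
After 3 (j): row=1 col=1 char='_'
After 4 ($): row=1 col=19 char='f'
After 5 (b): row=1 col=16 char='l'
After 6 (h): row=1 col=15 char='_'
After 7 (^): row=1 col=2 char='m'
After 8 (j): row=2 col=2 char='t'
After 9 (h): row=2 col=1 char='a'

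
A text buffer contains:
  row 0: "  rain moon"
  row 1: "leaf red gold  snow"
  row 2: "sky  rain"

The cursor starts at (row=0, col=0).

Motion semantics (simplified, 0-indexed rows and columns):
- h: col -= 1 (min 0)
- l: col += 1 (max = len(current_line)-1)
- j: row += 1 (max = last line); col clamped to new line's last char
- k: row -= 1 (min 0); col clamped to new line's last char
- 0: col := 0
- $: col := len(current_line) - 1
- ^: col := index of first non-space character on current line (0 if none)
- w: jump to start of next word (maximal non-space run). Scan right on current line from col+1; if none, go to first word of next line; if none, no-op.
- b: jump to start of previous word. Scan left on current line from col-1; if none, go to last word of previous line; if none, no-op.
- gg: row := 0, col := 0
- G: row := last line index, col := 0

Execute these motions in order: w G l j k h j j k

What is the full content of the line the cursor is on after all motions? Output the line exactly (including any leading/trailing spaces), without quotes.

Answer: leaf red gold  snow

Derivation:
After 1 (w): row=0 col=2 char='r'
After 2 (G): row=2 col=0 char='s'
After 3 (l): row=2 col=1 char='k'
After 4 (j): row=2 col=1 char='k'
After 5 (k): row=1 col=1 char='e'
After 6 (h): row=1 col=0 char='l'
After 7 (j): row=2 col=0 char='s'
After 8 (j): row=2 col=0 char='s'
After 9 (k): row=1 col=0 char='l'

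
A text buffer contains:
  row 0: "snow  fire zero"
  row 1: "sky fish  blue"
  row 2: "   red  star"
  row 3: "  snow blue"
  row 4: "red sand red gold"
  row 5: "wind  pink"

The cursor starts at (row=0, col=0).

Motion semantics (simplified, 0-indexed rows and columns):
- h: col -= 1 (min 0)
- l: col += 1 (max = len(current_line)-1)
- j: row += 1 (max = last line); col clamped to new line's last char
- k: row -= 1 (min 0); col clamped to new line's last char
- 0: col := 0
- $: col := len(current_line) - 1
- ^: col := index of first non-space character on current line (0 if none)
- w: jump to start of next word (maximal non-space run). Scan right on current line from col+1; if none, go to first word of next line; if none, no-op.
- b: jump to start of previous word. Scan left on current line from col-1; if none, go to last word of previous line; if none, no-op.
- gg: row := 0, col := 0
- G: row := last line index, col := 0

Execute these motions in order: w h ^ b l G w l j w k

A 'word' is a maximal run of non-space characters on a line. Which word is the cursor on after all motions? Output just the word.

Answer: sand

Derivation:
After 1 (w): row=0 col=6 char='f'
After 2 (h): row=0 col=5 char='_'
After 3 (^): row=0 col=0 char='s'
After 4 (b): row=0 col=0 char='s'
After 5 (l): row=0 col=1 char='n'
After 6 (G): row=5 col=0 char='w'
After 7 (w): row=5 col=6 char='p'
After 8 (l): row=5 col=7 char='i'
After 9 (j): row=5 col=7 char='i'
After 10 (w): row=5 col=7 char='i'
After 11 (k): row=4 col=7 char='d'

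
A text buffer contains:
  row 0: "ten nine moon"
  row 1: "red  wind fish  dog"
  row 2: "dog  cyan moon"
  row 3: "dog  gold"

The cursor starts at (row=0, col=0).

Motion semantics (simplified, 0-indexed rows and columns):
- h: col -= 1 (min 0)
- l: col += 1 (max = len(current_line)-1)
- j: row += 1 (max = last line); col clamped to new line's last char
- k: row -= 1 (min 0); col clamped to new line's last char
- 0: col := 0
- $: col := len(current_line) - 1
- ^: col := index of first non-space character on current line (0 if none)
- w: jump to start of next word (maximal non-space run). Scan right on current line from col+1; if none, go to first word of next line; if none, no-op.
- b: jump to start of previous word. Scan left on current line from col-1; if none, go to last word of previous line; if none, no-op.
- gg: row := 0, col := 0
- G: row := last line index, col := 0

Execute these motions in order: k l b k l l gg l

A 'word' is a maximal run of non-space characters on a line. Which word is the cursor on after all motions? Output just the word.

After 1 (k): row=0 col=0 char='t'
After 2 (l): row=0 col=1 char='e'
After 3 (b): row=0 col=0 char='t'
After 4 (k): row=0 col=0 char='t'
After 5 (l): row=0 col=1 char='e'
After 6 (l): row=0 col=2 char='n'
After 7 (gg): row=0 col=0 char='t'
After 8 (l): row=0 col=1 char='e'

Answer: ten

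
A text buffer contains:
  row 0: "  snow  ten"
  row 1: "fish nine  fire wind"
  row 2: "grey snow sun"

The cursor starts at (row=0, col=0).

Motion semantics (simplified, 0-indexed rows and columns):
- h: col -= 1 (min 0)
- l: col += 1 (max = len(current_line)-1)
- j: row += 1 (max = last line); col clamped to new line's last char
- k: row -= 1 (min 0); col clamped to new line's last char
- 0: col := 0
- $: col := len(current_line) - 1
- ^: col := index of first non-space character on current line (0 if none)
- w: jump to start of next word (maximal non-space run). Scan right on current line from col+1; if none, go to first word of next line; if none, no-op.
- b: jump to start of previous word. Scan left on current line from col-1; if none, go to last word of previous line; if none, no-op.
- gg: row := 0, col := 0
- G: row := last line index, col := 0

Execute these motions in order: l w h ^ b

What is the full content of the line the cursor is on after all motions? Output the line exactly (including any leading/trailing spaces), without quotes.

After 1 (l): row=0 col=1 char='_'
After 2 (w): row=0 col=2 char='s'
After 3 (h): row=0 col=1 char='_'
After 4 (^): row=0 col=2 char='s'
After 5 (b): row=0 col=2 char='s'

Answer:   snow  ten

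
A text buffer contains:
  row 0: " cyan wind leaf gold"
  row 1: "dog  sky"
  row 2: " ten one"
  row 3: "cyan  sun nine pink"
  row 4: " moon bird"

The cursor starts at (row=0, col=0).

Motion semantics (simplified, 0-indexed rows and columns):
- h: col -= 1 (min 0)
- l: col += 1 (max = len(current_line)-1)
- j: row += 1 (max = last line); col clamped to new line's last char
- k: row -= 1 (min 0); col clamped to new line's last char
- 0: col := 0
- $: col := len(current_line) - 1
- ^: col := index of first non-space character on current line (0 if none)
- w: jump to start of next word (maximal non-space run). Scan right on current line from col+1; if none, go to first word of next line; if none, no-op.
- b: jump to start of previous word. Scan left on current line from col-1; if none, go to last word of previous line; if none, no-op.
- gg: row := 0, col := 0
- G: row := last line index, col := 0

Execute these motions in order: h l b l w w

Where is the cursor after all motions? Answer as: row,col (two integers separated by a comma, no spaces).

After 1 (h): row=0 col=0 char='_'
After 2 (l): row=0 col=1 char='c'
After 3 (b): row=0 col=1 char='c'
After 4 (l): row=0 col=2 char='y'
After 5 (w): row=0 col=6 char='w'
After 6 (w): row=0 col=11 char='l'

Answer: 0,11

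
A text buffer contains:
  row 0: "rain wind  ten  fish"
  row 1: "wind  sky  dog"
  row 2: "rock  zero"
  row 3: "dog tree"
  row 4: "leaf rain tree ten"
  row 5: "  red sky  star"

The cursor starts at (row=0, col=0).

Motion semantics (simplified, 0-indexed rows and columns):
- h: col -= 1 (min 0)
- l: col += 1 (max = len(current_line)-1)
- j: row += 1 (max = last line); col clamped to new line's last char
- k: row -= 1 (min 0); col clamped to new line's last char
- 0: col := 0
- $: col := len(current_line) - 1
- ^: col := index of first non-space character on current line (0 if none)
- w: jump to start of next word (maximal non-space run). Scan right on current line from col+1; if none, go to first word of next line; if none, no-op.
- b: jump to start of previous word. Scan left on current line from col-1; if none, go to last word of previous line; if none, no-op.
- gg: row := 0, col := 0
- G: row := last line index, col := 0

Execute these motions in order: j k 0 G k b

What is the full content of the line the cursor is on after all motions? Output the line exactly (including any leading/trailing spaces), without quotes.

Answer: dog tree

Derivation:
After 1 (j): row=1 col=0 char='w'
After 2 (k): row=0 col=0 char='r'
After 3 (0): row=0 col=0 char='r'
After 4 (G): row=5 col=0 char='_'
After 5 (k): row=4 col=0 char='l'
After 6 (b): row=3 col=4 char='t'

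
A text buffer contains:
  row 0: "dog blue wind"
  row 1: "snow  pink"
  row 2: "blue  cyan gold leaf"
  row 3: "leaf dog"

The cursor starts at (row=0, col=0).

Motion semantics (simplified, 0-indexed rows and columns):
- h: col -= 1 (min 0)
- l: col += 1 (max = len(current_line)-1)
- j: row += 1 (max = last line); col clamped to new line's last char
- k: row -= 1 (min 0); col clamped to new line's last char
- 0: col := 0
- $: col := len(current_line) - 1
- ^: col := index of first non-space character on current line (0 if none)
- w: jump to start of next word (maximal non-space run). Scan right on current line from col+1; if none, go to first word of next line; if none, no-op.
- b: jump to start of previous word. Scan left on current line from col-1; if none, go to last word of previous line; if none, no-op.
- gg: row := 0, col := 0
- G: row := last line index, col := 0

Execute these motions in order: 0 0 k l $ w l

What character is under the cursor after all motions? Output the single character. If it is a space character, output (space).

Answer: n

Derivation:
After 1 (0): row=0 col=0 char='d'
After 2 (0): row=0 col=0 char='d'
After 3 (k): row=0 col=0 char='d'
After 4 (l): row=0 col=1 char='o'
After 5 ($): row=0 col=12 char='d'
After 6 (w): row=1 col=0 char='s'
After 7 (l): row=1 col=1 char='n'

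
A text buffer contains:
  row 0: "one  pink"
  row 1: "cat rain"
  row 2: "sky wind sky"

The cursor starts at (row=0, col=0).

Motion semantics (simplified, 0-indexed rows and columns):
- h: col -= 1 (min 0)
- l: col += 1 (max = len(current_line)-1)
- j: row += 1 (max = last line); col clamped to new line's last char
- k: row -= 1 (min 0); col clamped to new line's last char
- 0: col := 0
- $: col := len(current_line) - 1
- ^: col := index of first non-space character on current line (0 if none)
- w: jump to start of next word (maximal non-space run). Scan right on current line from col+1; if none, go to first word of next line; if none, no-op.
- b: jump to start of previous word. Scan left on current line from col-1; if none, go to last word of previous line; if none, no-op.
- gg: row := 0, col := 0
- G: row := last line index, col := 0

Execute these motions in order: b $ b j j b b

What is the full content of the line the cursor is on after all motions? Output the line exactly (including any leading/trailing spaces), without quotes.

After 1 (b): row=0 col=0 char='o'
After 2 ($): row=0 col=8 char='k'
After 3 (b): row=0 col=5 char='p'
After 4 (j): row=1 col=5 char='a'
After 5 (j): row=2 col=5 char='i'
After 6 (b): row=2 col=4 char='w'
After 7 (b): row=2 col=0 char='s'

Answer: sky wind sky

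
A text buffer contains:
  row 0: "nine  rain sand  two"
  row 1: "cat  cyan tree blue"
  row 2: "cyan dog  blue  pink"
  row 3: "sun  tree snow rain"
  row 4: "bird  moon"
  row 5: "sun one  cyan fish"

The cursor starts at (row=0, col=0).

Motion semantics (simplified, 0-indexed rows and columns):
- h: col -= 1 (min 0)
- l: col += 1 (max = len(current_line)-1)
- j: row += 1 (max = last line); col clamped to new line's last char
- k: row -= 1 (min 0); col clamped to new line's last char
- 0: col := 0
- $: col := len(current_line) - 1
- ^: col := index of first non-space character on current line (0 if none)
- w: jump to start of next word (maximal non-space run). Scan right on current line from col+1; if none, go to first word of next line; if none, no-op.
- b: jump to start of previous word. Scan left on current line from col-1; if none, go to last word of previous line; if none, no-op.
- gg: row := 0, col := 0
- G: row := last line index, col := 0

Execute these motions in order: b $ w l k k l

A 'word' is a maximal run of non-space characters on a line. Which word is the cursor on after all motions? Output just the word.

Answer: nine

Derivation:
After 1 (b): row=0 col=0 char='n'
After 2 ($): row=0 col=19 char='o'
After 3 (w): row=1 col=0 char='c'
After 4 (l): row=1 col=1 char='a'
After 5 (k): row=0 col=1 char='i'
After 6 (k): row=0 col=1 char='i'
After 7 (l): row=0 col=2 char='n'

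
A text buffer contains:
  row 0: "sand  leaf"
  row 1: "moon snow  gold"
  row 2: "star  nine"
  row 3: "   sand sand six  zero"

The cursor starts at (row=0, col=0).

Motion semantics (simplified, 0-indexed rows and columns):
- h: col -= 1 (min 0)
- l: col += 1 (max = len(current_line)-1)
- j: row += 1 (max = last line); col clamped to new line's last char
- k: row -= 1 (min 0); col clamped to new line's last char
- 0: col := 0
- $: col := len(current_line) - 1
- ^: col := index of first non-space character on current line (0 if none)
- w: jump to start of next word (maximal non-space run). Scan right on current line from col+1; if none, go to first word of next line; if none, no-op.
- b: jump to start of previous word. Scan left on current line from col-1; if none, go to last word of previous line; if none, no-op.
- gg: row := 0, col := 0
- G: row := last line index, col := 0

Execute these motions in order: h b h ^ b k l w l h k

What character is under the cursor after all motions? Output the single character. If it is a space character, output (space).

After 1 (h): row=0 col=0 char='s'
After 2 (b): row=0 col=0 char='s'
After 3 (h): row=0 col=0 char='s'
After 4 (^): row=0 col=0 char='s'
After 5 (b): row=0 col=0 char='s'
After 6 (k): row=0 col=0 char='s'
After 7 (l): row=0 col=1 char='a'
After 8 (w): row=0 col=6 char='l'
After 9 (l): row=0 col=7 char='e'
After 10 (h): row=0 col=6 char='l'
After 11 (k): row=0 col=6 char='l'

Answer: l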